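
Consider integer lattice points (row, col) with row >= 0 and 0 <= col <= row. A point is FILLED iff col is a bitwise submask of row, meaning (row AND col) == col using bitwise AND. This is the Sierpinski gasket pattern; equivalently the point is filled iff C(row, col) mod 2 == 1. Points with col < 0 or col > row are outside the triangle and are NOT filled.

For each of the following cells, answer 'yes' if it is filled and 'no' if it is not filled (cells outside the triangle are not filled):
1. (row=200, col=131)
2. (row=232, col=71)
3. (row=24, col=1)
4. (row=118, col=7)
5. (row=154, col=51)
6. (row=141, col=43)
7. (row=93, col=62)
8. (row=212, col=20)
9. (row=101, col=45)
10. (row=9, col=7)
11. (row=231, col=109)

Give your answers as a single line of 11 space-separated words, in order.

Answer: no no no no no no no yes no no no

Derivation:
(200,131): row=0b11001000, col=0b10000011, row AND col = 0b10000000 = 128; 128 != 131 -> empty
(232,71): row=0b11101000, col=0b1000111, row AND col = 0b1000000 = 64; 64 != 71 -> empty
(24,1): row=0b11000, col=0b1, row AND col = 0b0 = 0; 0 != 1 -> empty
(118,7): row=0b1110110, col=0b111, row AND col = 0b110 = 6; 6 != 7 -> empty
(154,51): row=0b10011010, col=0b110011, row AND col = 0b10010 = 18; 18 != 51 -> empty
(141,43): row=0b10001101, col=0b101011, row AND col = 0b1001 = 9; 9 != 43 -> empty
(93,62): row=0b1011101, col=0b111110, row AND col = 0b11100 = 28; 28 != 62 -> empty
(212,20): row=0b11010100, col=0b10100, row AND col = 0b10100 = 20; 20 == 20 -> filled
(101,45): row=0b1100101, col=0b101101, row AND col = 0b100101 = 37; 37 != 45 -> empty
(9,7): row=0b1001, col=0b111, row AND col = 0b1 = 1; 1 != 7 -> empty
(231,109): row=0b11100111, col=0b1101101, row AND col = 0b1100101 = 101; 101 != 109 -> empty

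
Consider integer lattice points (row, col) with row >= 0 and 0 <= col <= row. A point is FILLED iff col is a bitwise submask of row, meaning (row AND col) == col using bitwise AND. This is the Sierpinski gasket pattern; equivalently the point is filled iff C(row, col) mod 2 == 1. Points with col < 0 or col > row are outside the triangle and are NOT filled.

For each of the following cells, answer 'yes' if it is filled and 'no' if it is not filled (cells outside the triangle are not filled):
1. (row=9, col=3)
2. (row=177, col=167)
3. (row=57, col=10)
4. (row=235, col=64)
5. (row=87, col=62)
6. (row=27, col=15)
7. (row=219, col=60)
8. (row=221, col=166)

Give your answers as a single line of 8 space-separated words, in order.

Answer: no no no yes no no no no

Derivation:
(9,3): row=0b1001, col=0b11, row AND col = 0b1 = 1; 1 != 3 -> empty
(177,167): row=0b10110001, col=0b10100111, row AND col = 0b10100001 = 161; 161 != 167 -> empty
(57,10): row=0b111001, col=0b1010, row AND col = 0b1000 = 8; 8 != 10 -> empty
(235,64): row=0b11101011, col=0b1000000, row AND col = 0b1000000 = 64; 64 == 64 -> filled
(87,62): row=0b1010111, col=0b111110, row AND col = 0b10110 = 22; 22 != 62 -> empty
(27,15): row=0b11011, col=0b1111, row AND col = 0b1011 = 11; 11 != 15 -> empty
(219,60): row=0b11011011, col=0b111100, row AND col = 0b11000 = 24; 24 != 60 -> empty
(221,166): row=0b11011101, col=0b10100110, row AND col = 0b10000100 = 132; 132 != 166 -> empty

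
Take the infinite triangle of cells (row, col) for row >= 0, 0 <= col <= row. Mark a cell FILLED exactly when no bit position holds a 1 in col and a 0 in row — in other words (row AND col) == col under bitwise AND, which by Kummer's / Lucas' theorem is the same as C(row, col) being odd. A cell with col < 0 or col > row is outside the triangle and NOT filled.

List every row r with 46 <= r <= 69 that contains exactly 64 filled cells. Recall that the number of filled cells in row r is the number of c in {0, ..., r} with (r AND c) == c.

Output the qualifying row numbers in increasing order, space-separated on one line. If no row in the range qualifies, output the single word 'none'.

Row r has 2^popcount(r) filled cells, so we need popcount(r) = log2(64) = 6.
Scan r = 46..69 and keep those with exactly 6 one-bits:
r=46=101110 popcount=4 -> skip
r=47=101111 popcount=5 -> skip
r=48=110000 popcount=2 -> skip
r=49=110001 popcount=3 -> skip
r=50=110010 popcount=3 -> skip
r=51=110011 popcount=4 -> skip
r=52=110100 popcount=3 -> skip
r=53=110101 popcount=4 -> skip
r=54=110110 popcount=4 -> skip
r=55=110111 popcount=5 -> skip
r=56=111000 popcount=3 -> skip
r=57=111001 popcount=4 -> skip
r=58=111010 popcount=4 -> skip
r=59=111011 popcount=5 -> skip
r=60=111100 popcount=4 -> skip
r=61=111101 popcount=5 -> skip
r=62=111110 popcount=5 -> skip
r=63=111111 popcount=6 -> KEEP
r=64=1000000 popcount=1 -> skip
r=65=1000001 popcount=2 -> skip
r=66=1000010 popcount=2 -> skip
r=67=1000011 popcount=3 -> skip
r=68=1000100 popcount=2 -> skip
r=69=1000101 popcount=3 -> skip
Kept rows: 63

Answer: 63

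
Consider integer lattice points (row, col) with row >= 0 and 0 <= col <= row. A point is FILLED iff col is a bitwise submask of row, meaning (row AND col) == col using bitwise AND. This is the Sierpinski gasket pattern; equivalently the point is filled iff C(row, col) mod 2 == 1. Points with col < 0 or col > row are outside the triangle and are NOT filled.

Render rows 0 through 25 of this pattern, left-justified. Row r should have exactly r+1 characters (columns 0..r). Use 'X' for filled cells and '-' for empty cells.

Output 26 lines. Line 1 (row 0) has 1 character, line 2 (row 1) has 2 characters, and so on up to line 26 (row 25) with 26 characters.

Answer: X
XX
X-X
XXXX
X---X
XX--XX
X-X-X-X
XXXXXXXX
X-------X
XX------XX
X-X-----X-X
XXXX----XXXX
X---X---X---X
XX--XX--XX--XX
X-X-X-X-X-X-X-X
XXXXXXXXXXXXXXXX
X---------------X
XX--------------XX
X-X-------------X-X
XXXX------------XXXX
X---X-----------X---X
XX--XX----------XX--XX
X-X-X-X---------X-X-X-X
XXXXXXXX--------XXXXXXXX
X-------X-------X-------X
XX------XX------XX------XX

Derivation:
r0=0: X
r1=1: XX
r2=10: X-X
r3=11: XXXX
r4=100: X---X
r5=101: XX--XX
r6=110: X-X-X-X
r7=111: XXXXXXXX
r8=1000: X-------X
r9=1001: XX------XX
r10=1010: X-X-----X-X
r11=1011: XXXX----XXXX
r12=1100: X---X---X---X
r13=1101: XX--XX--XX--XX
r14=1110: X-X-X-X-X-X-X-X
r15=1111: XXXXXXXXXXXXXXXX
r16=10000: X---------------X
r17=10001: XX--------------XX
r18=10010: X-X-------------X-X
r19=10011: XXXX------------XXXX
r20=10100: X---X-----------X---X
r21=10101: XX--XX----------XX--XX
r22=10110: X-X-X-X---------X-X-X-X
r23=10111: XXXXXXXX--------XXXXXXXX
r24=11000: X-------X-------X-------X
r25=11001: XX------XX------XX------XX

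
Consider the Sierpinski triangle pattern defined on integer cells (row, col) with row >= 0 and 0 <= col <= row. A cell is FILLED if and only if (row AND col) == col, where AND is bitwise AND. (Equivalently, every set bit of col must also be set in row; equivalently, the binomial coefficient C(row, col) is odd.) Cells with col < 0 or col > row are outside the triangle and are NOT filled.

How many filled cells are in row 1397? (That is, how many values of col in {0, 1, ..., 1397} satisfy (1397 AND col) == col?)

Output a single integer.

1397 in binary = 10101110101
popcount(1397) = number of 1-bits in 10101110101 = 7
A col c satisfies (1397 AND c) == c iff every set bit of c is also set in 1397; each of the 7 set bits of 1397 can independently be on or off in c.
count = 2^7 = 128

Answer: 128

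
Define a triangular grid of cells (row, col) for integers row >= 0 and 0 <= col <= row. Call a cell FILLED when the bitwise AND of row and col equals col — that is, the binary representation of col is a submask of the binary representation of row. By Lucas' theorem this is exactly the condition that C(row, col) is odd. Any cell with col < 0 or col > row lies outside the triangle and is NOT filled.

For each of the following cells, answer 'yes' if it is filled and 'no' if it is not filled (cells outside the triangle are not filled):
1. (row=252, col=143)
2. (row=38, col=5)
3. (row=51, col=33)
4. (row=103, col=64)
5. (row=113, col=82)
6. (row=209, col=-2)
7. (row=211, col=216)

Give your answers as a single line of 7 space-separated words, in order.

Answer: no no yes yes no no no

Derivation:
(252,143): row=0b11111100, col=0b10001111, row AND col = 0b10001100 = 140; 140 != 143 -> empty
(38,5): row=0b100110, col=0b101, row AND col = 0b100 = 4; 4 != 5 -> empty
(51,33): row=0b110011, col=0b100001, row AND col = 0b100001 = 33; 33 == 33 -> filled
(103,64): row=0b1100111, col=0b1000000, row AND col = 0b1000000 = 64; 64 == 64 -> filled
(113,82): row=0b1110001, col=0b1010010, row AND col = 0b1010000 = 80; 80 != 82 -> empty
(209,-2): col outside [0, 209] -> not filled
(211,216): col outside [0, 211] -> not filled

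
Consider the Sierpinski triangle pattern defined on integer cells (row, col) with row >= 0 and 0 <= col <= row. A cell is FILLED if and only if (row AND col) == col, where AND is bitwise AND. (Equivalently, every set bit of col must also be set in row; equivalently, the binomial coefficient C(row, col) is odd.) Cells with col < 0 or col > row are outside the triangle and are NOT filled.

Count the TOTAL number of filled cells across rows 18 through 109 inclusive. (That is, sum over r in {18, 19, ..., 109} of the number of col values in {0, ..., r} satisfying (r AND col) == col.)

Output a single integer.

r18=10010 pc2: +4 =4
r19=10011 pc3: +8 =12
r20=10100 pc2: +4 =16
r21=10101 pc3: +8 =24
r22=10110 pc3: +8 =32
r23=10111 pc4: +16 =48
r24=11000 pc2: +4 =52
r25=11001 pc3: +8 =60
r26=11010 pc3: +8 =68
r27=11011 pc4: +16 =84
r28=11100 pc3: +8 =92
r29=11101 pc4: +16 =108
r30=11110 pc4: +16 =124
r31=11111 pc5: +32 =156
r32=100000 pc1: +2 =158
r33=100001 pc2: +4 =162
r34=100010 pc2: +4 =166
r35=100011 pc3: +8 =174
r36=100100 pc2: +4 =178
r37=100101 pc3: +8 =186
r38=100110 pc3: +8 =194
r39=100111 pc4: +16 =210
r40=101000 pc2: +4 =214
r41=101001 pc3: +8 =222
r42=101010 pc3: +8 =230
r43=101011 pc4: +16 =246
r44=101100 pc3: +8 =254
r45=101101 pc4: +16 =270
r46=101110 pc4: +16 =286
r47=101111 pc5: +32 =318
r48=110000 pc2: +4 =322
r49=110001 pc3: +8 =330
r50=110010 pc3: +8 =338
r51=110011 pc4: +16 =354
r52=110100 pc3: +8 =362
r53=110101 pc4: +16 =378
r54=110110 pc4: +16 =394
r55=110111 pc5: +32 =426
r56=111000 pc3: +8 =434
r57=111001 pc4: +16 =450
r58=111010 pc4: +16 =466
r59=111011 pc5: +32 =498
r60=111100 pc4: +16 =514
r61=111101 pc5: +32 =546
r62=111110 pc5: +32 =578
r63=111111 pc6: +64 =642
r64=1000000 pc1: +2 =644
r65=1000001 pc2: +4 =648
r66=1000010 pc2: +4 =652
r67=1000011 pc3: +8 =660
r68=1000100 pc2: +4 =664
r69=1000101 pc3: +8 =672
r70=1000110 pc3: +8 =680
r71=1000111 pc4: +16 =696
r72=1001000 pc2: +4 =700
r73=1001001 pc3: +8 =708
r74=1001010 pc3: +8 =716
r75=1001011 pc4: +16 =732
r76=1001100 pc3: +8 =740
r77=1001101 pc4: +16 =756
r78=1001110 pc4: +16 =772
r79=1001111 pc5: +32 =804
r80=1010000 pc2: +4 =808
r81=1010001 pc3: +8 =816
r82=1010010 pc3: +8 =824
r83=1010011 pc4: +16 =840
r84=1010100 pc3: +8 =848
r85=1010101 pc4: +16 =864
r86=1010110 pc4: +16 =880
r87=1010111 pc5: +32 =912
r88=1011000 pc3: +8 =920
r89=1011001 pc4: +16 =936
r90=1011010 pc4: +16 =952
r91=1011011 pc5: +32 =984
r92=1011100 pc4: +16 =1000
r93=1011101 pc5: +32 =1032
r94=1011110 pc5: +32 =1064
r95=1011111 pc6: +64 =1128
r96=1100000 pc2: +4 =1132
r97=1100001 pc3: +8 =1140
r98=1100010 pc3: +8 =1148
r99=1100011 pc4: +16 =1164
r100=1100100 pc3: +8 =1172
r101=1100101 pc4: +16 =1188
r102=1100110 pc4: +16 =1204
r103=1100111 pc5: +32 =1236
r104=1101000 pc3: +8 =1244
r105=1101001 pc4: +16 =1260
r106=1101010 pc4: +16 =1276
r107=1101011 pc5: +32 =1308
r108=1101100 pc4: +16 =1324
r109=1101101 pc5: +32 =1356

Answer: 1356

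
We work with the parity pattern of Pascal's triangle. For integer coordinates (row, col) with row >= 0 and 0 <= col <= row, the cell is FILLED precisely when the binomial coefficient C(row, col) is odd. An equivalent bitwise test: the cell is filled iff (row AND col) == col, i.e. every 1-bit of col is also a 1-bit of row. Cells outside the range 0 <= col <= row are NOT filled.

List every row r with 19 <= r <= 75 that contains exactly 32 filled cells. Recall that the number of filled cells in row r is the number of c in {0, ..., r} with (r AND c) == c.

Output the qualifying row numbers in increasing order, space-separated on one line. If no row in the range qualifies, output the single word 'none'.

Answer: 31 47 55 59 61 62

Derivation:
Row r has 2^popcount(r) filled cells, so we need popcount(r) = log2(32) = 5.
Scan r = 19..75 and keep those with exactly 5 one-bits:
r=19=10011 popcount=3 -> skip
r=20=10100 popcount=2 -> skip
r=21=10101 popcount=3 -> skip
r=22=10110 popcount=3 -> skip
r=23=10111 popcount=4 -> skip
r=24=11000 popcount=2 -> skip
r=25=11001 popcount=3 -> skip
r=26=11010 popcount=3 -> skip
r=27=11011 popcount=4 -> skip
r=28=11100 popcount=3 -> skip
r=29=11101 popcount=4 -> skip
r=30=11110 popcount=4 -> skip
r=31=11111 popcount=5 -> KEEP
r=32=100000 popcount=1 -> skip
r=33=100001 popcount=2 -> skip
r=34=100010 popcount=2 -> skip
r=35=100011 popcount=3 -> skip
r=36=100100 popcount=2 -> skip
r=37=100101 popcount=3 -> skip
r=38=100110 popcount=3 -> skip
r=39=100111 popcount=4 -> skip
r=40=101000 popcount=2 -> skip
r=41=101001 popcount=3 -> skip
r=42=101010 popcount=3 -> skip
r=43=101011 popcount=4 -> skip
r=44=101100 popcount=3 -> skip
r=45=101101 popcount=4 -> skip
r=46=101110 popcount=4 -> skip
r=47=101111 popcount=5 -> KEEP
r=48=110000 popcount=2 -> skip
r=49=110001 popcount=3 -> skip
r=50=110010 popcount=3 -> skip
r=51=110011 popcount=4 -> skip
r=52=110100 popcount=3 -> skip
r=53=110101 popcount=4 -> skip
r=54=110110 popcount=4 -> skip
r=55=110111 popcount=5 -> KEEP
r=56=111000 popcount=3 -> skip
r=57=111001 popcount=4 -> skip
r=58=111010 popcount=4 -> skip
r=59=111011 popcount=5 -> KEEP
r=60=111100 popcount=4 -> skip
r=61=111101 popcount=5 -> KEEP
r=62=111110 popcount=5 -> KEEP
r=63=111111 popcount=6 -> skip
r=64=1000000 popcount=1 -> skip
r=65=1000001 popcount=2 -> skip
r=66=1000010 popcount=2 -> skip
r=67=1000011 popcount=3 -> skip
r=68=1000100 popcount=2 -> skip
r=69=1000101 popcount=3 -> skip
r=70=1000110 popcount=3 -> skip
r=71=1000111 popcount=4 -> skip
r=72=1001000 popcount=2 -> skip
r=73=1001001 popcount=3 -> skip
r=74=1001010 popcount=3 -> skip
r=75=1001011 popcount=4 -> skip
Kept rows: 31 47 55 59 61 62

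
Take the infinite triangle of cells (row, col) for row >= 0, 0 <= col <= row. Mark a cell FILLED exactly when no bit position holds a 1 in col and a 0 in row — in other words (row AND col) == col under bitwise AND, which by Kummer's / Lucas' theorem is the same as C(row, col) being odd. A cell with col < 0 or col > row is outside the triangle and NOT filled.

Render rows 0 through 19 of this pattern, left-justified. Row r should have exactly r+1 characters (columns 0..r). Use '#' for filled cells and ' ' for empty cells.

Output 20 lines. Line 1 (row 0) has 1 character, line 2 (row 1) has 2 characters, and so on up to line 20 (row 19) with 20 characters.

Answer: #
##
# #
####
#   #
##  ##
# # # #
########
#       #
##      ##
# #     # #
####    ####
#   #   #   #
##  ##  ##  ##
# # # # # # # #
################
#               #
##              ##
# #             # #
####            ####

Derivation:
r0=0: #
r1=1: ##
r2=10: # #
r3=11: ####
r4=100: #   #
r5=101: ##  ##
r6=110: # # # #
r7=111: ########
r8=1000: #       #
r9=1001: ##      ##
r10=1010: # #     # #
r11=1011: ####    ####
r12=1100: #   #   #   #
r13=1101: ##  ##  ##  ##
r14=1110: # # # # # # # #
r15=1111: ################
r16=10000: #               #
r17=10001: ##              ##
r18=10010: # #             # #
r19=10011: ####            ####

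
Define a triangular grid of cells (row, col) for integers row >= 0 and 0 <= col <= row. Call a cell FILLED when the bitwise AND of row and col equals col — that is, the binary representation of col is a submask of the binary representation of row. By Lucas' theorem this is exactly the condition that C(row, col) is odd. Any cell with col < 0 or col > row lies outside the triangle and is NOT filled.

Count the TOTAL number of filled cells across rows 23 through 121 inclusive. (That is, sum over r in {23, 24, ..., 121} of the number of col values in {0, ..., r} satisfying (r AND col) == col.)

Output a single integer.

Answer: 1684

Derivation:
r23=10111 pc4: +16 =16
r24=11000 pc2: +4 =20
r25=11001 pc3: +8 =28
r26=11010 pc3: +8 =36
r27=11011 pc4: +16 =52
r28=11100 pc3: +8 =60
r29=11101 pc4: +16 =76
r30=11110 pc4: +16 =92
r31=11111 pc5: +32 =124
r32=100000 pc1: +2 =126
r33=100001 pc2: +4 =130
r34=100010 pc2: +4 =134
r35=100011 pc3: +8 =142
r36=100100 pc2: +4 =146
r37=100101 pc3: +8 =154
r38=100110 pc3: +8 =162
r39=100111 pc4: +16 =178
r40=101000 pc2: +4 =182
r41=101001 pc3: +8 =190
r42=101010 pc3: +8 =198
r43=101011 pc4: +16 =214
r44=101100 pc3: +8 =222
r45=101101 pc4: +16 =238
r46=101110 pc4: +16 =254
r47=101111 pc5: +32 =286
r48=110000 pc2: +4 =290
r49=110001 pc3: +8 =298
r50=110010 pc3: +8 =306
r51=110011 pc4: +16 =322
r52=110100 pc3: +8 =330
r53=110101 pc4: +16 =346
r54=110110 pc4: +16 =362
r55=110111 pc5: +32 =394
r56=111000 pc3: +8 =402
r57=111001 pc4: +16 =418
r58=111010 pc4: +16 =434
r59=111011 pc5: +32 =466
r60=111100 pc4: +16 =482
r61=111101 pc5: +32 =514
r62=111110 pc5: +32 =546
r63=111111 pc6: +64 =610
r64=1000000 pc1: +2 =612
r65=1000001 pc2: +4 =616
r66=1000010 pc2: +4 =620
r67=1000011 pc3: +8 =628
r68=1000100 pc2: +4 =632
r69=1000101 pc3: +8 =640
r70=1000110 pc3: +8 =648
r71=1000111 pc4: +16 =664
r72=1001000 pc2: +4 =668
r73=1001001 pc3: +8 =676
r74=1001010 pc3: +8 =684
r75=1001011 pc4: +16 =700
r76=1001100 pc3: +8 =708
r77=1001101 pc4: +16 =724
r78=1001110 pc4: +16 =740
r79=1001111 pc5: +32 =772
r80=1010000 pc2: +4 =776
r81=1010001 pc3: +8 =784
r82=1010010 pc3: +8 =792
r83=1010011 pc4: +16 =808
r84=1010100 pc3: +8 =816
r85=1010101 pc4: +16 =832
r86=1010110 pc4: +16 =848
r87=1010111 pc5: +32 =880
r88=1011000 pc3: +8 =888
r89=1011001 pc4: +16 =904
r90=1011010 pc4: +16 =920
r91=1011011 pc5: +32 =952
r92=1011100 pc4: +16 =968
r93=1011101 pc5: +32 =1000
r94=1011110 pc5: +32 =1032
r95=1011111 pc6: +64 =1096
r96=1100000 pc2: +4 =1100
r97=1100001 pc3: +8 =1108
r98=1100010 pc3: +8 =1116
r99=1100011 pc4: +16 =1132
r100=1100100 pc3: +8 =1140
r101=1100101 pc4: +16 =1156
r102=1100110 pc4: +16 =1172
r103=1100111 pc5: +32 =1204
r104=1101000 pc3: +8 =1212
r105=1101001 pc4: +16 =1228
r106=1101010 pc4: +16 =1244
r107=1101011 pc5: +32 =1276
r108=1101100 pc4: +16 =1292
r109=1101101 pc5: +32 =1324
r110=1101110 pc5: +32 =1356
r111=1101111 pc6: +64 =1420
r112=1110000 pc3: +8 =1428
r113=1110001 pc4: +16 =1444
r114=1110010 pc4: +16 =1460
r115=1110011 pc5: +32 =1492
r116=1110100 pc4: +16 =1508
r117=1110101 pc5: +32 =1540
r118=1110110 pc5: +32 =1572
r119=1110111 pc6: +64 =1636
r120=1111000 pc4: +16 =1652
r121=1111001 pc5: +32 =1684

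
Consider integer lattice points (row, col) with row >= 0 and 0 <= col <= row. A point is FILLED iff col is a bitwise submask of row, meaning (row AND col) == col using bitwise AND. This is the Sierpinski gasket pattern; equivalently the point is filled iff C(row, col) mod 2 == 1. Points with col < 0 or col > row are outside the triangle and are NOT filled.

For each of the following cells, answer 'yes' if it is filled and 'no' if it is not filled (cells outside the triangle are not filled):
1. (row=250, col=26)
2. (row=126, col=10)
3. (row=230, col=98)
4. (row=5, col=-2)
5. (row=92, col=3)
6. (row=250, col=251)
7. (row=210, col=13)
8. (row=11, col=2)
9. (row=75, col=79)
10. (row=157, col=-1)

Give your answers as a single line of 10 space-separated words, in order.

Answer: yes yes yes no no no no yes no no

Derivation:
(250,26): row=0b11111010, col=0b11010, row AND col = 0b11010 = 26; 26 == 26 -> filled
(126,10): row=0b1111110, col=0b1010, row AND col = 0b1010 = 10; 10 == 10 -> filled
(230,98): row=0b11100110, col=0b1100010, row AND col = 0b1100010 = 98; 98 == 98 -> filled
(5,-2): col outside [0, 5] -> not filled
(92,3): row=0b1011100, col=0b11, row AND col = 0b0 = 0; 0 != 3 -> empty
(250,251): col outside [0, 250] -> not filled
(210,13): row=0b11010010, col=0b1101, row AND col = 0b0 = 0; 0 != 13 -> empty
(11,2): row=0b1011, col=0b10, row AND col = 0b10 = 2; 2 == 2 -> filled
(75,79): col outside [0, 75] -> not filled
(157,-1): col outside [0, 157] -> not filled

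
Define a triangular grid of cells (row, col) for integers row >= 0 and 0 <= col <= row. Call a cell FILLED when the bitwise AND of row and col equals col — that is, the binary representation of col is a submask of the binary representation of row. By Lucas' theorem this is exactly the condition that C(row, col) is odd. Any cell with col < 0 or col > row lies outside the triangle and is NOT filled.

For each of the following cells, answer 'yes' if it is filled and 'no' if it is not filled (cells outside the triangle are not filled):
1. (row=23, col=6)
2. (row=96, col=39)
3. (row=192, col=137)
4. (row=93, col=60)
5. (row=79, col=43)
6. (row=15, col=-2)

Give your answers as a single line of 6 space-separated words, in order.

(23,6): row=0b10111, col=0b110, row AND col = 0b110 = 6; 6 == 6 -> filled
(96,39): row=0b1100000, col=0b100111, row AND col = 0b100000 = 32; 32 != 39 -> empty
(192,137): row=0b11000000, col=0b10001001, row AND col = 0b10000000 = 128; 128 != 137 -> empty
(93,60): row=0b1011101, col=0b111100, row AND col = 0b11100 = 28; 28 != 60 -> empty
(79,43): row=0b1001111, col=0b101011, row AND col = 0b1011 = 11; 11 != 43 -> empty
(15,-2): col outside [0, 15] -> not filled

Answer: yes no no no no no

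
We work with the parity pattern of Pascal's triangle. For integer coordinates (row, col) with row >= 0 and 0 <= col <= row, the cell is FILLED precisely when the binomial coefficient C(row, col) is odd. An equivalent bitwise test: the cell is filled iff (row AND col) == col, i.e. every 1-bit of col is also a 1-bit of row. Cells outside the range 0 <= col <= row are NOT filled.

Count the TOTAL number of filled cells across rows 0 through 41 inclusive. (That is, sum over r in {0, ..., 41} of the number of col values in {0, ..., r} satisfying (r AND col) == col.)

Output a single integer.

Answer: 309

Derivation:
r0=0 pc0: +1 =1
r1=1 pc1: +2 =3
r2=10 pc1: +2 =5
r3=11 pc2: +4 =9
r4=100 pc1: +2 =11
r5=101 pc2: +4 =15
r6=110 pc2: +4 =19
r7=111 pc3: +8 =27
r8=1000 pc1: +2 =29
r9=1001 pc2: +4 =33
r10=1010 pc2: +4 =37
r11=1011 pc3: +8 =45
r12=1100 pc2: +4 =49
r13=1101 pc3: +8 =57
r14=1110 pc3: +8 =65
r15=1111 pc4: +16 =81
r16=10000 pc1: +2 =83
r17=10001 pc2: +4 =87
r18=10010 pc2: +4 =91
r19=10011 pc3: +8 =99
r20=10100 pc2: +4 =103
r21=10101 pc3: +8 =111
r22=10110 pc3: +8 =119
r23=10111 pc4: +16 =135
r24=11000 pc2: +4 =139
r25=11001 pc3: +8 =147
r26=11010 pc3: +8 =155
r27=11011 pc4: +16 =171
r28=11100 pc3: +8 =179
r29=11101 pc4: +16 =195
r30=11110 pc4: +16 =211
r31=11111 pc5: +32 =243
r32=100000 pc1: +2 =245
r33=100001 pc2: +4 =249
r34=100010 pc2: +4 =253
r35=100011 pc3: +8 =261
r36=100100 pc2: +4 =265
r37=100101 pc3: +8 =273
r38=100110 pc3: +8 =281
r39=100111 pc4: +16 =297
r40=101000 pc2: +4 =301
r41=101001 pc3: +8 =309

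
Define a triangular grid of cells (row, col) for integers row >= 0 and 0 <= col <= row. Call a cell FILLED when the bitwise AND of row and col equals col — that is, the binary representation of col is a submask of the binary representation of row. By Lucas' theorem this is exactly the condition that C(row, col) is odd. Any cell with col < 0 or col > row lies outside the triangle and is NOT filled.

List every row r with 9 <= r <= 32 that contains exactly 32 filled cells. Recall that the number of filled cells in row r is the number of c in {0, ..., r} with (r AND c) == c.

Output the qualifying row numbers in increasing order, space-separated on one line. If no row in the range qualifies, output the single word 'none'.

Row r has 2^popcount(r) filled cells, so we need popcount(r) = log2(32) = 5.
Scan r = 9..32 and keep those with exactly 5 one-bits:
r=9=1001 popcount=2 -> skip
r=10=1010 popcount=2 -> skip
r=11=1011 popcount=3 -> skip
r=12=1100 popcount=2 -> skip
r=13=1101 popcount=3 -> skip
r=14=1110 popcount=3 -> skip
r=15=1111 popcount=4 -> skip
r=16=10000 popcount=1 -> skip
r=17=10001 popcount=2 -> skip
r=18=10010 popcount=2 -> skip
r=19=10011 popcount=3 -> skip
r=20=10100 popcount=2 -> skip
r=21=10101 popcount=3 -> skip
r=22=10110 popcount=3 -> skip
r=23=10111 popcount=4 -> skip
r=24=11000 popcount=2 -> skip
r=25=11001 popcount=3 -> skip
r=26=11010 popcount=3 -> skip
r=27=11011 popcount=4 -> skip
r=28=11100 popcount=3 -> skip
r=29=11101 popcount=4 -> skip
r=30=11110 popcount=4 -> skip
r=31=11111 popcount=5 -> KEEP
r=32=100000 popcount=1 -> skip
Kept rows: 31

Answer: 31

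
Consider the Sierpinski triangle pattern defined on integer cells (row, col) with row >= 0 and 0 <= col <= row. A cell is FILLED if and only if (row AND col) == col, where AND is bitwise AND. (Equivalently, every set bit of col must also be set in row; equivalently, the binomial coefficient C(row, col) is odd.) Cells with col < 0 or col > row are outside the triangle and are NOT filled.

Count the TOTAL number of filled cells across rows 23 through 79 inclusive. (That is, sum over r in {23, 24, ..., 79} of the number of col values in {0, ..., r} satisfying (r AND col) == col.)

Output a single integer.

r23=10111 pc4: +16 =16
r24=11000 pc2: +4 =20
r25=11001 pc3: +8 =28
r26=11010 pc3: +8 =36
r27=11011 pc4: +16 =52
r28=11100 pc3: +8 =60
r29=11101 pc4: +16 =76
r30=11110 pc4: +16 =92
r31=11111 pc5: +32 =124
r32=100000 pc1: +2 =126
r33=100001 pc2: +4 =130
r34=100010 pc2: +4 =134
r35=100011 pc3: +8 =142
r36=100100 pc2: +4 =146
r37=100101 pc3: +8 =154
r38=100110 pc3: +8 =162
r39=100111 pc4: +16 =178
r40=101000 pc2: +4 =182
r41=101001 pc3: +8 =190
r42=101010 pc3: +8 =198
r43=101011 pc4: +16 =214
r44=101100 pc3: +8 =222
r45=101101 pc4: +16 =238
r46=101110 pc4: +16 =254
r47=101111 pc5: +32 =286
r48=110000 pc2: +4 =290
r49=110001 pc3: +8 =298
r50=110010 pc3: +8 =306
r51=110011 pc4: +16 =322
r52=110100 pc3: +8 =330
r53=110101 pc4: +16 =346
r54=110110 pc4: +16 =362
r55=110111 pc5: +32 =394
r56=111000 pc3: +8 =402
r57=111001 pc4: +16 =418
r58=111010 pc4: +16 =434
r59=111011 pc5: +32 =466
r60=111100 pc4: +16 =482
r61=111101 pc5: +32 =514
r62=111110 pc5: +32 =546
r63=111111 pc6: +64 =610
r64=1000000 pc1: +2 =612
r65=1000001 pc2: +4 =616
r66=1000010 pc2: +4 =620
r67=1000011 pc3: +8 =628
r68=1000100 pc2: +4 =632
r69=1000101 pc3: +8 =640
r70=1000110 pc3: +8 =648
r71=1000111 pc4: +16 =664
r72=1001000 pc2: +4 =668
r73=1001001 pc3: +8 =676
r74=1001010 pc3: +8 =684
r75=1001011 pc4: +16 =700
r76=1001100 pc3: +8 =708
r77=1001101 pc4: +16 =724
r78=1001110 pc4: +16 =740
r79=1001111 pc5: +32 =772

Answer: 772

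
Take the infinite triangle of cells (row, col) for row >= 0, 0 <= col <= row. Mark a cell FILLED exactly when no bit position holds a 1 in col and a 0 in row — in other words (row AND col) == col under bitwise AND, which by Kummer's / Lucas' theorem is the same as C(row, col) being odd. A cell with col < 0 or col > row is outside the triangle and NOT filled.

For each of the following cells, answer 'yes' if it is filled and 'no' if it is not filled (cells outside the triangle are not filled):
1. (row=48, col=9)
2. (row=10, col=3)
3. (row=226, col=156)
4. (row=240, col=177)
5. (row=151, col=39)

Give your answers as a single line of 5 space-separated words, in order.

(48,9): row=0b110000, col=0b1001, row AND col = 0b0 = 0; 0 != 9 -> empty
(10,3): row=0b1010, col=0b11, row AND col = 0b10 = 2; 2 != 3 -> empty
(226,156): row=0b11100010, col=0b10011100, row AND col = 0b10000000 = 128; 128 != 156 -> empty
(240,177): row=0b11110000, col=0b10110001, row AND col = 0b10110000 = 176; 176 != 177 -> empty
(151,39): row=0b10010111, col=0b100111, row AND col = 0b111 = 7; 7 != 39 -> empty

Answer: no no no no no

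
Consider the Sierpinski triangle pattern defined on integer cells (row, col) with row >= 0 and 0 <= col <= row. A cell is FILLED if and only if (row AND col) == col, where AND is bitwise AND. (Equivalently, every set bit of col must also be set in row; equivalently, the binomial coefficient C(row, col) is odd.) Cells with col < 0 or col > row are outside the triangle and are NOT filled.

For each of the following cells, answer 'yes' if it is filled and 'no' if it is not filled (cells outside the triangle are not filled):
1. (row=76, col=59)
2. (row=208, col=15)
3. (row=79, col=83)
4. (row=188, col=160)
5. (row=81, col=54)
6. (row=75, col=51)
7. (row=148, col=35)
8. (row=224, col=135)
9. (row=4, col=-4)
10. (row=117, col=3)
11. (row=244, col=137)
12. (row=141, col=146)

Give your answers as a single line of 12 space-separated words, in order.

(76,59): row=0b1001100, col=0b111011, row AND col = 0b1000 = 8; 8 != 59 -> empty
(208,15): row=0b11010000, col=0b1111, row AND col = 0b0 = 0; 0 != 15 -> empty
(79,83): col outside [0, 79] -> not filled
(188,160): row=0b10111100, col=0b10100000, row AND col = 0b10100000 = 160; 160 == 160 -> filled
(81,54): row=0b1010001, col=0b110110, row AND col = 0b10000 = 16; 16 != 54 -> empty
(75,51): row=0b1001011, col=0b110011, row AND col = 0b11 = 3; 3 != 51 -> empty
(148,35): row=0b10010100, col=0b100011, row AND col = 0b0 = 0; 0 != 35 -> empty
(224,135): row=0b11100000, col=0b10000111, row AND col = 0b10000000 = 128; 128 != 135 -> empty
(4,-4): col outside [0, 4] -> not filled
(117,3): row=0b1110101, col=0b11, row AND col = 0b1 = 1; 1 != 3 -> empty
(244,137): row=0b11110100, col=0b10001001, row AND col = 0b10000000 = 128; 128 != 137 -> empty
(141,146): col outside [0, 141] -> not filled

Answer: no no no yes no no no no no no no no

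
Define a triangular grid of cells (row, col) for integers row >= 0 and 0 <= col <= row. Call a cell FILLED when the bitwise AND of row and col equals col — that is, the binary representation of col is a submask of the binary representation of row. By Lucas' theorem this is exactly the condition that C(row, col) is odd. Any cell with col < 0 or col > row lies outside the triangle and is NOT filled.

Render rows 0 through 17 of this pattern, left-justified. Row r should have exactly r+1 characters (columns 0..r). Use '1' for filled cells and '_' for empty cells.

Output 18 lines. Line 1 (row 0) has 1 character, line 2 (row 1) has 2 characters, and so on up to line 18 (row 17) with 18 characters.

r0=0: 1
r1=1: 11
r2=10: 1_1
r3=11: 1111
r4=100: 1___1
r5=101: 11__11
r6=110: 1_1_1_1
r7=111: 11111111
r8=1000: 1_______1
r9=1001: 11______11
r10=1010: 1_1_____1_1
r11=1011: 1111____1111
r12=1100: 1___1___1___1
r13=1101: 11__11__11__11
r14=1110: 1_1_1_1_1_1_1_1
r15=1111: 1111111111111111
r16=10000: 1_______________1
r17=10001: 11______________11

Answer: 1
11
1_1
1111
1___1
11__11
1_1_1_1
11111111
1_______1
11______11
1_1_____1_1
1111____1111
1___1___1___1
11__11__11__11
1_1_1_1_1_1_1_1
1111111111111111
1_______________1
11______________11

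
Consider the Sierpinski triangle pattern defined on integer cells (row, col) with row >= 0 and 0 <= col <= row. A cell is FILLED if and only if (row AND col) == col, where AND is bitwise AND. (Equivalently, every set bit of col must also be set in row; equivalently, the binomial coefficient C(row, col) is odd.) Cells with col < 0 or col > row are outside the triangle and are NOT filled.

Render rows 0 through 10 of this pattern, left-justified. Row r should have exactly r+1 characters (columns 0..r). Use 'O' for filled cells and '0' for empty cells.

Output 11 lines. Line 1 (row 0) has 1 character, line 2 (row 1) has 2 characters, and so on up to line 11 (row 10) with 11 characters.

r0=0: O
r1=1: OO
r2=10: O0O
r3=11: OOOO
r4=100: O000O
r5=101: OO00OO
r6=110: O0O0O0O
r7=111: OOOOOOOO
r8=1000: O0000000O
r9=1001: OO000000OO
r10=1010: O0O00000O0O

Answer: O
OO
O0O
OOOO
O000O
OO00OO
O0O0O0O
OOOOOOOO
O0000000O
OO000000OO
O0O00000O0O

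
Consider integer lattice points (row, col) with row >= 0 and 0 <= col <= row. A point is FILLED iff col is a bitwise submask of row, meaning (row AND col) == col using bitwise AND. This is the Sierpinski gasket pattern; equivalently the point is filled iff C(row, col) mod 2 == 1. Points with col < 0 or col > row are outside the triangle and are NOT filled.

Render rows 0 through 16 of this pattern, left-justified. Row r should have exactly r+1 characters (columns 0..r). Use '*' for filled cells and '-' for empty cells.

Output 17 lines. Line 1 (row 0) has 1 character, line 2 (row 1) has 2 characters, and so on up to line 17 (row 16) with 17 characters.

Answer: *
**
*-*
****
*---*
**--**
*-*-*-*
********
*-------*
**------**
*-*-----*-*
****----****
*---*---*---*
**--**--**--**
*-*-*-*-*-*-*-*
****************
*---------------*

Derivation:
r0=0: *
r1=1: **
r2=10: *-*
r3=11: ****
r4=100: *---*
r5=101: **--**
r6=110: *-*-*-*
r7=111: ********
r8=1000: *-------*
r9=1001: **------**
r10=1010: *-*-----*-*
r11=1011: ****----****
r12=1100: *---*---*---*
r13=1101: **--**--**--**
r14=1110: *-*-*-*-*-*-*-*
r15=1111: ****************
r16=10000: *---------------*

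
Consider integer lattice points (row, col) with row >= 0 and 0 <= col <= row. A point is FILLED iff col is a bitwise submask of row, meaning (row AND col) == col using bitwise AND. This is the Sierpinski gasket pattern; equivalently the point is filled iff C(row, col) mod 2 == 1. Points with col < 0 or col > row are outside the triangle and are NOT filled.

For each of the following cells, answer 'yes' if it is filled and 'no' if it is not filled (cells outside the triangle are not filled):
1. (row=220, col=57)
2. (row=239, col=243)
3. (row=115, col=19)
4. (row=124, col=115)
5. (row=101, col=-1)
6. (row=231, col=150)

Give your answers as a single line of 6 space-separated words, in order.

(220,57): row=0b11011100, col=0b111001, row AND col = 0b11000 = 24; 24 != 57 -> empty
(239,243): col outside [0, 239] -> not filled
(115,19): row=0b1110011, col=0b10011, row AND col = 0b10011 = 19; 19 == 19 -> filled
(124,115): row=0b1111100, col=0b1110011, row AND col = 0b1110000 = 112; 112 != 115 -> empty
(101,-1): col outside [0, 101] -> not filled
(231,150): row=0b11100111, col=0b10010110, row AND col = 0b10000110 = 134; 134 != 150 -> empty

Answer: no no yes no no no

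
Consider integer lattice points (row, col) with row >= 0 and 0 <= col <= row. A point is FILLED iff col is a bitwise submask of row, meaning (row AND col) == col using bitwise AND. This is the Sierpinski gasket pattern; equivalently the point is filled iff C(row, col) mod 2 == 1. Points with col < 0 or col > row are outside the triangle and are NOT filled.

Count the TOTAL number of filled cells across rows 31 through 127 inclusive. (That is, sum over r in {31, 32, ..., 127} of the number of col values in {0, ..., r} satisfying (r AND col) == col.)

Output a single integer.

r31=11111 pc5: +32 =32
r32=100000 pc1: +2 =34
r33=100001 pc2: +4 =38
r34=100010 pc2: +4 =42
r35=100011 pc3: +8 =50
r36=100100 pc2: +4 =54
r37=100101 pc3: +8 =62
r38=100110 pc3: +8 =70
r39=100111 pc4: +16 =86
r40=101000 pc2: +4 =90
r41=101001 pc3: +8 =98
r42=101010 pc3: +8 =106
r43=101011 pc4: +16 =122
r44=101100 pc3: +8 =130
r45=101101 pc4: +16 =146
r46=101110 pc4: +16 =162
r47=101111 pc5: +32 =194
r48=110000 pc2: +4 =198
r49=110001 pc3: +8 =206
r50=110010 pc3: +8 =214
r51=110011 pc4: +16 =230
r52=110100 pc3: +8 =238
r53=110101 pc4: +16 =254
r54=110110 pc4: +16 =270
r55=110111 pc5: +32 =302
r56=111000 pc3: +8 =310
r57=111001 pc4: +16 =326
r58=111010 pc4: +16 =342
r59=111011 pc5: +32 =374
r60=111100 pc4: +16 =390
r61=111101 pc5: +32 =422
r62=111110 pc5: +32 =454
r63=111111 pc6: +64 =518
r64=1000000 pc1: +2 =520
r65=1000001 pc2: +4 =524
r66=1000010 pc2: +4 =528
r67=1000011 pc3: +8 =536
r68=1000100 pc2: +4 =540
r69=1000101 pc3: +8 =548
r70=1000110 pc3: +8 =556
r71=1000111 pc4: +16 =572
r72=1001000 pc2: +4 =576
r73=1001001 pc3: +8 =584
r74=1001010 pc3: +8 =592
r75=1001011 pc4: +16 =608
r76=1001100 pc3: +8 =616
r77=1001101 pc4: +16 =632
r78=1001110 pc4: +16 =648
r79=1001111 pc5: +32 =680
r80=1010000 pc2: +4 =684
r81=1010001 pc3: +8 =692
r82=1010010 pc3: +8 =700
r83=1010011 pc4: +16 =716
r84=1010100 pc3: +8 =724
r85=1010101 pc4: +16 =740
r86=1010110 pc4: +16 =756
r87=1010111 pc5: +32 =788
r88=1011000 pc3: +8 =796
r89=1011001 pc4: +16 =812
r90=1011010 pc4: +16 =828
r91=1011011 pc5: +32 =860
r92=1011100 pc4: +16 =876
r93=1011101 pc5: +32 =908
r94=1011110 pc5: +32 =940
r95=1011111 pc6: +64 =1004
r96=1100000 pc2: +4 =1008
r97=1100001 pc3: +8 =1016
r98=1100010 pc3: +8 =1024
r99=1100011 pc4: +16 =1040
r100=1100100 pc3: +8 =1048
r101=1100101 pc4: +16 =1064
r102=1100110 pc4: +16 =1080
r103=1100111 pc5: +32 =1112
r104=1101000 pc3: +8 =1120
r105=1101001 pc4: +16 =1136
r106=1101010 pc4: +16 =1152
r107=1101011 pc5: +32 =1184
r108=1101100 pc4: +16 =1200
r109=1101101 pc5: +32 =1232
r110=1101110 pc5: +32 =1264
r111=1101111 pc6: +64 =1328
r112=1110000 pc3: +8 =1336
r113=1110001 pc4: +16 =1352
r114=1110010 pc4: +16 =1368
r115=1110011 pc5: +32 =1400
r116=1110100 pc4: +16 =1416
r117=1110101 pc5: +32 =1448
r118=1110110 pc5: +32 =1480
r119=1110111 pc6: +64 =1544
r120=1111000 pc4: +16 =1560
r121=1111001 pc5: +32 =1592
r122=1111010 pc5: +32 =1624
r123=1111011 pc6: +64 =1688
r124=1111100 pc5: +32 =1720
r125=1111101 pc6: +64 =1784
r126=1111110 pc6: +64 =1848
r127=1111111 pc7: +128 =1976

Answer: 1976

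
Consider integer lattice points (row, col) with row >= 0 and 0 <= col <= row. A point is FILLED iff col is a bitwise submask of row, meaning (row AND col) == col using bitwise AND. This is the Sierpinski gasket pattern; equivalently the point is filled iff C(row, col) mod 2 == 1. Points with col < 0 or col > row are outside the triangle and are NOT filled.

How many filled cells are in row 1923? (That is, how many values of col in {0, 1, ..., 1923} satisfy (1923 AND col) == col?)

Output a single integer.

1923 in binary = 11110000011
popcount(1923) = number of 1-bits in 11110000011 = 6
A col c satisfies (1923 AND c) == c iff every set bit of c is also set in 1923; each of the 6 set bits of 1923 can independently be on or off in c.
count = 2^6 = 64

Answer: 64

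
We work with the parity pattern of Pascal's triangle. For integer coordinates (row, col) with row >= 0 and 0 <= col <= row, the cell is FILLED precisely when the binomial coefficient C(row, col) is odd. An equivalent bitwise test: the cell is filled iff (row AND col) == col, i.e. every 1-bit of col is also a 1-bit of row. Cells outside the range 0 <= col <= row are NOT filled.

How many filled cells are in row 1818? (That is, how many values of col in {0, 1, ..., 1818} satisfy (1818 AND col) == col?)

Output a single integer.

Answer: 64

Derivation:
1818 in binary = 11100011010
popcount(1818) = number of 1-bits in 11100011010 = 6
A col c satisfies (1818 AND c) == c iff every set bit of c is also set in 1818; each of the 6 set bits of 1818 can independently be on or off in c.
count = 2^6 = 64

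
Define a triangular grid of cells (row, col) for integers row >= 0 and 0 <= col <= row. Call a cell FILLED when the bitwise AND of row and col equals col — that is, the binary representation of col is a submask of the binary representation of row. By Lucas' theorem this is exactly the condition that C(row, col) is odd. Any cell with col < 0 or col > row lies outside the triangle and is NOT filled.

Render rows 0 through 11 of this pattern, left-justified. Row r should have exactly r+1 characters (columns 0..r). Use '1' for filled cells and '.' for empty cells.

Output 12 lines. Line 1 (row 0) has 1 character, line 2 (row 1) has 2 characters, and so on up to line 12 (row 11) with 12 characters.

r0=0: 1
r1=1: 11
r2=10: 1.1
r3=11: 1111
r4=100: 1...1
r5=101: 11..11
r6=110: 1.1.1.1
r7=111: 11111111
r8=1000: 1.......1
r9=1001: 11......11
r10=1010: 1.1.....1.1
r11=1011: 1111....1111

Answer: 1
11
1.1
1111
1...1
11..11
1.1.1.1
11111111
1.......1
11......11
1.1.....1.1
1111....1111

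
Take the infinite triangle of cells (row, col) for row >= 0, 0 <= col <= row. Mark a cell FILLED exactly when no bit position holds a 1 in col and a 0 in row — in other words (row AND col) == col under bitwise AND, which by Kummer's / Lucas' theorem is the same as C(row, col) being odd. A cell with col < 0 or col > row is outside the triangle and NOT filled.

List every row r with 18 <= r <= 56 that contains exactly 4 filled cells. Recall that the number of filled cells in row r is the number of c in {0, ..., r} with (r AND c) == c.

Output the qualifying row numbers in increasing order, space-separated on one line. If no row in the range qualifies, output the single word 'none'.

Answer: 18 20 24 33 34 36 40 48

Derivation:
Row r has 2^popcount(r) filled cells, so we need popcount(r) = log2(4) = 2.
Scan r = 18..56 and keep those with exactly 2 one-bits:
r=18=10010 popcount=2 -> KEEP
r=19=10011 popcount=3 -> skip
r=20=10100 popcount=2 -> KEEP
r=21=10101 popcount=3 -> skip
r=22=10110 popcount=3 -> skip
r=23=10111 popcount=4 -> skip
r=24=11000 popcount=2 -> KEEP
r=25=11001 popcount=3 -> skip
r=26=11010 popcount=3 -> skip
r=27=11011 popcount=4 -> skip
r=28=11100 popcount=3 -> skip
r=29=11101 popcount=4 -> skip
r=30=11110 popcount=4 -> skip
r=31=11111 popcount=5 -> skip
r=32=100000 popcount=1 -> skip
r=33=100001 popcount=2 -> KEEP
r=34=100010 popcount=2 -> KEEP
r=35=100011 popcount=3 -> skip
r=36=100100 popcount=2 -> KEEP
r=37=100101 popcount=3 -> skip
r=38=100110 popcount=3 -> skip
r=39=100111 popcount=4 -> skip
r=40=101000 popcount=2 -> KEEP
r=41=101001 popcount=3 -> skip
r=42=101010 popcount=3 -> skip
r=43=101011 popcount=4 -> skip
r=44=101100 popcount=3 -> skip
r=45=101101 popcount=4 -> skip
r=46=101110 popcount=4 -> skip
r=47=101111 popcount=5 -> skip
r=48=110000 popcount=2 -> KEEP
r=49=110001 popcount=3 -> skip
r=50=110010 popcount=3 -> skip
r=51=110011 popcount=4 -> skip
r=52=110100 popcount=3 -> skip
r=53=110101 popcount=4 -> skip
r=54=110110 popcount=4 -> skip
r=55=110111 popcount=5 -> skip
r=56=111000 popcount=3 -> skip
Kept rows: 18 20 24 33 34 36 40 48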